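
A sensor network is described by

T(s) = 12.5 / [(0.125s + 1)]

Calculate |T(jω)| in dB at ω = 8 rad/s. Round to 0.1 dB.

18.9 dB

At ω = 8 rad/s:
pole (1 + j8·0.125) = 1 + j1 → |·| ≈ 1.4142, ∠ ≈ 45.00°
|T| = 12.5 · 1 / (1.4142) ≈ 8.8389
Gain = 20 log₁₀(8.8389) ≈ 18.93 dB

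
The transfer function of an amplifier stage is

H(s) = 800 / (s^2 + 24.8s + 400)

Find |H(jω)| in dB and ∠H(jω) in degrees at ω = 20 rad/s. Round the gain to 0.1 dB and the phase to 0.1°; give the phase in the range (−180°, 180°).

4.2 dB, -90.0°

At s = jω = j20:
quadratic: (j20)² + 24.8·j20 + 400 = 0 + j496 → |·| ≈ 496, ∠ ≈ 90.00°
|H| = 800 / 496 ≈ 1.6129
Gain = 20 log₁₀(1.6129) ≈ 4.15 dB
∠H = 0.00° − 90.00° = -90.00°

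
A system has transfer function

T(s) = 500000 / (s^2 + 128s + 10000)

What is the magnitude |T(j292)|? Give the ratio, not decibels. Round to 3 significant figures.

5.95

At s = jω = j292:
quadratic: (j292)² + 128·j292 + 10000 = -75264 + j37376 → |·| ≈ 84034, ∠ ≈ 153.59°
|T| = 500000 / 84034 ≈ 5.95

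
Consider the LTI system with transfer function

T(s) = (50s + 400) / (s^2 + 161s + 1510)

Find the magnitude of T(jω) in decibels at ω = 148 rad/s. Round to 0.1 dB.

Substitute s = j148:
Numerator: 50(j148) + 400 = 400 + j7400
Denominator: (j148)^2 + 161(j148) + 1510 = -20394 + j23828
|N| = √(400² + 7400²) ≈ 7410.8, ∠N ≈ 86.91°
|D| = √(20394² + 23828²) ≈ 31364, ∠D ≈ 130.56°
|T| = 7410.8 / 31364 ≈ 0.23628
Gain = 20 log₁₀(0.23628) ≈ -12.53 dB

-12.5 dB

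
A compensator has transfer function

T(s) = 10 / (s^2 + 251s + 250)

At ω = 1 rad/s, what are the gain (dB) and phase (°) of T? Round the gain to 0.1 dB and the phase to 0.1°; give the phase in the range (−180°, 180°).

Substitute s = j1:
Numerator: 10 = 10 + j0
Denominator: (j1)^2 + 251(j1) + 250 = 249 + j251
|N| = √(10² + 0²) ≈ 10, ∠N ≈ 0.00°
|D| = √(249² + 251²) ≈ 353.56, ∠D ≈ 45.23°
|T| = 10 / 353.56 ≈ 0.028284
Gain = 20 log₁₀(0.028284) ≈ -30.97 dB
∠T = 0.00° − 45.23° = -45.23°

-31.0 dB, -45.2°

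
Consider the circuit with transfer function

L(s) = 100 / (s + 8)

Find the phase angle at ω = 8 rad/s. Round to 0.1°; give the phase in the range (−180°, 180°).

At s = jω = j8:
pole (s+8): 8 + j8 → |·| = √(8²+8²) = √128 ≈ 11.314, ∠ = arctan(8/8) ≈ 45.00°
∠L = 0.00° − 45.00° = -45.00°

-45.0°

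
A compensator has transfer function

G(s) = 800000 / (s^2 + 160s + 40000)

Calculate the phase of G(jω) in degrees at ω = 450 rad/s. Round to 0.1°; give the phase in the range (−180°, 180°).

-156.1°

At s = jω = j450:
quadratic: (j450)² + 160·j450 + 40000 = -162500 + j72000 → |·| ≈ 1.7774e+05, ∠ ≈ 156.10°
∠G = 0.00° − 156.10° = -156.10°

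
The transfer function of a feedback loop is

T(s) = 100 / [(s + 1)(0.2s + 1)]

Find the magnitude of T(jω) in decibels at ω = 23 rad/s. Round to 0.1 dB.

-0.7 dB

At ω = 23 rad/s:
pole (1 + j23·1) = 1 + j23 → |·| ≈ 23.022, ∠ ≈ 87.51°
pole (1 + j23·0.2) = 1 + j4.6 → |·| ≈ 4.7074, ∠ ≈ 77.74°
|T| = 100 · 1 / (23.022 · 4.7074) ≈ 0.92273
Gain = 20 log₁₀(0.92273) ≈ -0.70 dB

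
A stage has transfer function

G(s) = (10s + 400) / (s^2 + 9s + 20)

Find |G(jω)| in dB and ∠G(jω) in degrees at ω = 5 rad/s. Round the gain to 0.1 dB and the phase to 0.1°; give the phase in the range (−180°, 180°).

Substitute s = j5:
Numerator: 10(j5) + 400 = 400 + j50
Denominator: (j5)^2 + 9(j5) + 20 = -5 + j45
|N| = √(400² + 50²) ≈ 403.11, ∠N ≈ 7.13°
|D| = √(5² + 45²) ≈ 45.277, ∠D ≈ 96.34°
|G| = 403.11 / 45.277 ≈ 8.9032
Gain = 20 log₁₀(8.9032) ≈ 18.99 dB
∠G = 7.13° − 96.34° = -89.21°

19.0 dB, -89.2°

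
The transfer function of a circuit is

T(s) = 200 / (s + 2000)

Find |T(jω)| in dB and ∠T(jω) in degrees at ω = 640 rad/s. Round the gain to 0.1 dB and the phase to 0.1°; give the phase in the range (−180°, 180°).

Substitute s = j640:
Numerator: 200 = 200 + j0
Denominator: (j640) + 2000 = 2000 + j640
|N| = √(200² + 0²) ≈ 200, ∠N ≈ 0.00°
|D| = √(2000² + 640²) ≈ 2099.9, ∠D ≈ 17.74°
|T| = 200 / 2099.9 ≈ 0.095243
Gain = 20 log₁₀(0.095243) ≈ -20.42 dB
∠T = 0.00° − 17.74° = -17.74°

-20.4 dB, -17.7°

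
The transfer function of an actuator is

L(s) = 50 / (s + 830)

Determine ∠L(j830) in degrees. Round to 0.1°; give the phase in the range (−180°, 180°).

-45.0°

At s = jω = j830:
pole (s+830): 830 + j830 → |·| = √(830²+830²) = √1377800 ≈ 1173.8, ∠ = arctan(830/830) ≈ 45.00°
∠L = 0.00° − 45.00° = -45.00°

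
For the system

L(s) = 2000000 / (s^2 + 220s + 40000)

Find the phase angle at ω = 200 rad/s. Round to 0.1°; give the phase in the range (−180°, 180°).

At s = jω = j200:
quadratic: (j200)² + 220·j200 + 40000 = 0 + j44000 → |·| ≈ 44000, ∠ ≈ 90.00°
∠L = 0.00° − 90.00° = -90.00°

-90.0°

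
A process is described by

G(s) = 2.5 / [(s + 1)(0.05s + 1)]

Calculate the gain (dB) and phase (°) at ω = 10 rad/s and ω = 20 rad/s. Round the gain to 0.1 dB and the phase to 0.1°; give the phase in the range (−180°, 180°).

ω = 10: -13.1 dB, -110.9°; ω = 20: -21.1 dB, -132.1°

At ω = 10 rad/s:
pole (1 + j10·1) = 1 + j10 → |·| ≈ 10.05, ∠ ≈ 84.29°
pole (1 + j10·0.05) = 1 + j0.5 → |·| ≈ 1.118, ∠ ≈ 26.57°
|G| = 2.5 · 1 / (10.05 · 1.118) ≈ 0.2225
Gain = 20 log₁₀(0.2225) ≈ -13.05 dB
∠G = (0°) − (84.29° + 26.57°) = -110.86°

At ω = 20 rad/s:
pole (1 + j20·1) = 1 + j20 → |·| ≈ 20.025, ∠ ≈ 87.14°
pole (1 + j20·0.05) = 1 + j1 → |·| ≈ 1.4142, ∠ ≈ 45.00°
|G| = 2.5 · 1 / (20.025 · 1.4142) ≈ 0.088279
Gain = 20 log₁₀(0.088279) ≈ -21.08 dB
∠G = (0°) − (87.14° + 45.00°) = -132.14°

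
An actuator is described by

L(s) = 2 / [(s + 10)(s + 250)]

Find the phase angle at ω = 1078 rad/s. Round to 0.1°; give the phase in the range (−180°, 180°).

At s = jω = j1078:
pole (s+10): 10 + j1078 → |·| = √(10²+1078²) = √1162184 ≈ 1078, ∠ = arctan(1078/10) ≈ 89.47°
pole (s+250): 250 + j1078 → |·| = √(250²+1078²) = √1224584 ≈ 1106.6, ∠ = arctan(1078/250) ≈ 76.94°
∠L = 0.00° − 166.41° = -166.41°

-166.4°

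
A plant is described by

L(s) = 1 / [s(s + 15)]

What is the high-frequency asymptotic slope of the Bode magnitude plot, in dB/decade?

-40 dB/decade

Each pole contributes −20 dB/decade at high frequency; each zero contributes +20 dB/decade.
Net: 0 zero(s) − 2 pole(s) → -40 dB/decade.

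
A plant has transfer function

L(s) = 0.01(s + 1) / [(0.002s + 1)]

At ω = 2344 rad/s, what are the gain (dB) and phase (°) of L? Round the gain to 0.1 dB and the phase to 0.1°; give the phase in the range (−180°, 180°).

At ω = 2344 rad/s:
zero (1 + j2344·1) = 1 + j2344 → |·| ≈ 2344, ∠ ≈ 89.98°
pole (1 + j2344·0.002) = 1 + j4.688 → |·| ≈ 4.7935, ∠ ≈ 77.96°
|L| = 0.01 · 2344 / (4.7935) ≈ 4.89
Gain = 20 log₁₀(4.89) ≈ 13.79 dB
∠L = (89.98°) − (77.96°) = 12.02°

13.8 dB, 12.0°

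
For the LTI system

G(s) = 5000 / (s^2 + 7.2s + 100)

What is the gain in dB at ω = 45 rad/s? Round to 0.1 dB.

8.2 dB

At s = jω = j45:
quadratic: (j45)² + 7.2·j45 + 100 = -1925 + j324 → |·| ≈ 1952.1, ∠ ≈ 170.45°
|G| = 5000 / 1952.1 ≈ 2.5613
Gain = 20 log₁₀(2.5613) ≈ 8.17 dB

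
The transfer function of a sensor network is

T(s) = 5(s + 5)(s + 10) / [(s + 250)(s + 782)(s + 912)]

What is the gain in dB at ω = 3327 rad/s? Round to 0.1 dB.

At s = jω = j3327:
zero (s+5): 5 + j3327 → |·| = √(5²+3327²) = √11068954 ≈ 3327, ∠ = arctan(3327/5) ≈ 89.91°
zero (s+10): 10 + j3327 → |·| = √(10²+3327²) = √11069029 ≈ 3327, ∠ = arctan(3327/10) ≈ 89.83°
pole (s+250): 250 + j3327 → |·| = √(250²+3327²) = √11131429 ≈ 3336.4, ∠ = arctan(3327/250) ≈ 85.70°
pole (s+782): 782 + j3327 → |·| = √(782²+3327²) = √11680453 ≈ 3417.7, ∠ = arctan(3327/782) ≈ 76.77°
pole (s+912): 912 + j3327 → |·| = √(912²+3327²) = √11900673 ≈ 3449.7, ∠ = arctan(3327/912) ≈ 74.67°
|T| = 5 · 1.1069e+07 / 3.9336e+10 ≈ 0.001407
Gain = 20 log₁₀(0.001407) ≈ -57.03 dB

-57.0 dB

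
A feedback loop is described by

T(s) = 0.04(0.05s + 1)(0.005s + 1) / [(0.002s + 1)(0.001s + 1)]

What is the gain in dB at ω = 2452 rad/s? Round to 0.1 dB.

At ω = 2452 rad/s:
zero (1 + j2452·0.05) = 1 + j122.6 → |·| ≈ 122.6, ∠ ≈ 89.53°
zero (1 + j2452·0.005) = 1 + j12.26 → |·| ≈ 12.301, ∠ ≈ 85.34°
pole (1 + j2452·0.002) = 1 + j4.904 → |·| ≈ 5.0049, ∠ ≈ 78.47°
pole (1 + j2452·0.001) = 1 + j2.452 → |·| ≈ 2.6481, ∠ ≈ 67.81°
|T| = 0.04 · 122.6 · 12.301 / (5.0049 · 2.6481) ≈ 4.5516
Gain = 20 log₁₀(4.5516) ≈ 13.16 dB

13.2 dB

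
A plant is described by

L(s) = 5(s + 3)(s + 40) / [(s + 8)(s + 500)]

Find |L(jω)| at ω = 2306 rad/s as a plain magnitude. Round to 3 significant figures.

4.89

At s = jω = j2306:
zero (s+3): 3 + j2306 → |·| = √(3²+2306²) = √5317645 ≈ 2306, ∠ = arctan(2306/3) ≈ 89.93°
zero (s+40): 40 + j2306 → |·| = √(40²+2306²) = √5319236 ≈ 2306.3, ∠ = arctan(2306/40) ≈ 89.01°
pole (s+8): 8 + j2306 → |·| = √(8²+2306²) = √5317700 ≈ 2306, ∠ = arctan(2306/8) ≈ 89.80°
pole (s+500): 500 + j2306 → |·| = √(500²+2306²) = √5567636 ≈ 2359.6, ∠ = arctan(2306/500) ≈ 77.77°
|L| = 5 · 5.3183e+06 / 5.4412e+06 ≈ 4.8871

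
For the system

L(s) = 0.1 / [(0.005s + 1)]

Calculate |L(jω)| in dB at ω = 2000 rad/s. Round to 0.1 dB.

At ω = 2000 rad/s:
pole (1 + j2000·0.005) = 1 + j10 → |·| ≈ 10.05, ∠ ≈ 84.29°
|L| = 0.1 · 1 / (10.05) ≈ 0.0099502
Gain = 20 log₁₀(0.0099502) ≈ -40.04 dB

-40.0 dB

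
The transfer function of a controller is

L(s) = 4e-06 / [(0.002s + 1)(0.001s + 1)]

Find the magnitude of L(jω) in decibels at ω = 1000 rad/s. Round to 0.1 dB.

At ω = 1000 rad/s:
pole (1 + j1000·0.002) = 1 + j2 → |·| ≈ 2.2361, ∠ ≈ 63.43°
pole (1 + j1000·0.001) = 1 + j1 → |·| ≈ 1.4142, ∠ ≈ 45.00°
|L| = 4e-06 · 1 / (2.2361 · 1.4142) ≈ 1.2649e-06
Gain = 20 log₁₀(1.2649e-06) ≈ -117.96 dB

-118.0 dB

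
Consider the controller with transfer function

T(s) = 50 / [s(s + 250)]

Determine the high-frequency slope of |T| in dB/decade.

Each pole contributes −20 dB/decade at high frequency; each zero contributes +20 dB/decade.
Net: 0 zero(s) − 2 pole(s) → -40 dB/decade.

-40 dB/decade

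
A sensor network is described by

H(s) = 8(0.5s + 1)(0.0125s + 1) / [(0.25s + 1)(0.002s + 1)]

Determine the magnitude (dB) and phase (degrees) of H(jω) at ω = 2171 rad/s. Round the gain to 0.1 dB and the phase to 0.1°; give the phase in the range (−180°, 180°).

At ω = 2171 rad/s:
zero (1 + j2171·0.5) = 1 + j1085.5 → |·| ≈ 1085.5, ∠ ≈ 89.95°
zero (1 + j2171·0.0125) = 1 + j27.1375 → |·| ≈ 27.156, ∠ ≈ 87.89°
pole (1 + j2171·0.25) = 1 + j542.75 → |·| ≈ 542.75, ∠ ≈ 89.89°
pole (1 + j2171·0.002) = 1 + j4.342 → |·| ≈ 4.4557, ∠ ≈ 77.03°
|H| = 8 · 1085.5 · 27.156 / (542.75 · 4.4557) ≈ 97.515
Gain = 20 log₁₀(97.515) ≈ 39.78 dB
∠H = (89.95° + 87.89°) − (89.89° + 77.03°) = 10.92°

39.8 dB, 10.9°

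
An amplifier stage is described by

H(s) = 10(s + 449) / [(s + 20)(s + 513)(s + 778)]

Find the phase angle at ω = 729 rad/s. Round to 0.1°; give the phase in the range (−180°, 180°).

-128.1°

At s = jω = j729:
zero (s+449): 449 + j729 → |·| = √(449²+729²) = √733042 ≈ 856.18, ∠ = arctan(729/449) ≈ 58.37°
pole (s+20): 20 + j729 → |·| = √(20²+729²) = √531841 ≈ 729.27, ∠ = arctan(729/20) ≈ 88.43°
pole (s+513): 513 + j729 → |·| = √(513²+729²) = √794610 ≈ 891.41, ∠ = arctan(729/513) ≈ 54.87°
pole (s+778): 778 + j729 → |·| = √(778²+729²) = √1136725 ≈ 1066.2, ∠ = arctan(729/778) ≈ 43.14°
∠H = 58.37° − 186.44° = -128.07°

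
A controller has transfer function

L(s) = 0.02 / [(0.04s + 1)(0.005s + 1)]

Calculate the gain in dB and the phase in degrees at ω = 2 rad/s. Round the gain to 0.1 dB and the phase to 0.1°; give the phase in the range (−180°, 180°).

At ω = 2 rad/s:
pole (1 + j2·0.04) = 1 + j0.08 → |·| ≈ 1.0032, ∠ ≈ 4.57°
pole (1 + j2·0.005) = 1 + j0.01 → |·| ≈ 1, ∠ ≈ 0.57°
|L| = 0.02 · 1 / (1.0032 · 1) ≈ 0.019936
Gain = 20 log₁₀(0.019936) ≈ -34.01 dB
∠L = (0°) − (4.57° + 0.57°) = -5.14°

-34.0 dB, -5.1°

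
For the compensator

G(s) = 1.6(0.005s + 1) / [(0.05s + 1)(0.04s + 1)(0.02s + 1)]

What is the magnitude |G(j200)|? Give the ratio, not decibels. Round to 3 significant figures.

At ω = 200 rad/s:
zero (1 + j200·0.005) = 1 + j1 → |·| ≈ 1.4142, ∠ ≈ 45.00°
pole (1 + j200·0.05) = 1 + j10 → |·| ≈ 10.05, ∠ ≈ 84.29°
pole (1 + j200·0.04) = 1 + j8 → |·| ≈ 8.0623, ∠ ≈ 82.87°
pole (1 + j200·0.02) = 1 + j4 → |·| ≈ 4.1231, ∠ ≈ 75.96°
|G| = 1.6 · 1.4142 / (10.05 · 8.0623 · 4.1231) ≈ 0.006773

0.00677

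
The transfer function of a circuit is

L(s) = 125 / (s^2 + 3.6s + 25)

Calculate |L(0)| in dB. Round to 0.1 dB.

14.0 dB

L(0) = 125 / 25 = 5
20 log₁₀(5) ≈ 13.98 dB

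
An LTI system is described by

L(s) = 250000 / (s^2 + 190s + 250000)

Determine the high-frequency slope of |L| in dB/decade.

-40 dB/decade

Each pole contributes −20 dB/decade at high frequency; each zero contributes +20 dB/decade.
Net: 0 zero(s) − 2 pole(s) → -40 dB/decade.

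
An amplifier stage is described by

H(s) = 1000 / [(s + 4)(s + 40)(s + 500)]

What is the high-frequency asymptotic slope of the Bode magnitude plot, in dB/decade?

-60 dB/decade

Each pole contributes −20 dB/decade at high frequency; each zero contributes +20 dB/decade.
Net: 0 zero(s) − 3 pole(s) → -60 dB/decade.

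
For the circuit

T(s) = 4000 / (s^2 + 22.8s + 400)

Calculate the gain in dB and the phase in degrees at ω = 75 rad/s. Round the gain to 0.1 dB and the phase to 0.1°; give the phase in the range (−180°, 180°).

-2.8 dB, -161.9°

At s = jω = j75:
quadratic: (j75)² + 22.8·j75 + 400 = -5225 + j1710 → |·| ≈ 5497.7, ∠ ≈ 161.88°
|T| = 4000 / 5497.7 ≈ 0.72758
Gain = 20 log₁₀(0.72758) ≈ -2.76 dB
∠T = 0.00° − 161.88° = -161.88°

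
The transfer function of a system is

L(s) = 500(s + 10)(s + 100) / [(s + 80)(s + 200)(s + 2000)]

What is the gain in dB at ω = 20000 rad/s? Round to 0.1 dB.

At s = jω = j20000:
zero (s+10): 10 + j20000 → |·| = √(10²+20000²) = √400000100 ≈ 20000, ∠ = arctan(20000/10) ≈ 89.97°
zero (s+100): 100 + j20000 → |·| = √(100²+20000²) = √400010000 ≈ 20000, ∠ = arctan(20000/100) ≈ 89.71°
pole (s+80): 80 + j20000 → |·| = √(80²+20000²) = √400006400 ≈ 20000, ∠ = arctan(20000/80) ≈ 89.77°
pole (s+200): 200 + j20000 → |·| = √(200²+20000²) = √400040000 ≈ 20001, ∠ = arctan(20000/200) ≈ 89.43°
pole (s+2000): 2000 + j20000 → |·| = √(2000²+20000²) = √404000000 ≈ 20100, ∠ = arctan(20000/2000) ≈ 84.29°
|L| = 500 · 4e+08 / 8.0404e+12 ≈ 0.024874
Gain = 20 log₁₀(0.024874) ≈ -32.09 dB

-32.1 dB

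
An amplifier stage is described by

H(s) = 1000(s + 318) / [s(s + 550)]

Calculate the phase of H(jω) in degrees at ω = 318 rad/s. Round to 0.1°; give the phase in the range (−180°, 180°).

At s = jω = j318:
zero (s+318): 318 + j318 → |·| = √(318²+318²) = √202248 ≈ 449.72, ∠ = arctan(318/318) ≈ 45.00°
pole (s+550): 550 + j318 → |·| = √(550²+318²) = √403624 ≈ 635.31, ∠ = arctan(318/550) ≈ 30.04°
pole at origin: |s| = 318, ∠ = 90.00° (in denominator)
∠H = 45.00° − 120.04° = -75.04°

-75.0°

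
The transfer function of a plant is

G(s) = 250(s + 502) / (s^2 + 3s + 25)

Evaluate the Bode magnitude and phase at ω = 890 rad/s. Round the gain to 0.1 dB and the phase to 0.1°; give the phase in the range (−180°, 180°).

At s = jω = j890:
zero (s+502): 502 + j890 → |·| = √(502²+890²) = √1044104 ≈ 1021.8, ∠ = arctan(890/502) ≈ 60.58°
quadratic: (j890)² + 3·j890 + 25 = -792075 + j2670 → |·| ≈ 7.9208e+05, ∠ ≈ 179.81°
|G| = 250 · 1021.8 / 7.9208e+05 ≈ 0.32251
Gain = 20 log₁₀(0.32251) ≈ -9.83 dB
∠G = 60.58° − 179.81° = -119.23°

-9.8 dB, -119.2°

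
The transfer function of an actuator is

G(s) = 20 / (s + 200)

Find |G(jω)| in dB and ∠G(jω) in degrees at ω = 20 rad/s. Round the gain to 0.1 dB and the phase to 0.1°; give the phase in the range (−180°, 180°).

At s = jω = j20:
pole (s+200): 200 + j20 → |·| = √(200²+20²) = √40400 ≈ 201, ∠ = arctan(20/200) ≈ 5.71°
|G| = 20 / 201 ≈ 0.099502
Gain = 20 log₁₀(0.099502) ≈ -20.04 dB
∠G = 0.00° − 5.71° = -5.71°

-20.0 dB, -5.7°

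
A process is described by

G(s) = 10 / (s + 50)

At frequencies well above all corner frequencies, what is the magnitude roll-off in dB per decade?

-20 dB/decade

Each pole contributes −20 dB/decade at high frequency; each zero contributes +20 dB/decade.
Net: 0 zero(s) − 1 pole(s) → -20 dB/decade.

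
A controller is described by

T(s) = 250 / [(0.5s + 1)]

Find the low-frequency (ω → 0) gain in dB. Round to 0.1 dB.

48.0 dB

T(0) = 250 · 1 / 1 = 250
20 log₁₀(250) ≈ 47.96 dB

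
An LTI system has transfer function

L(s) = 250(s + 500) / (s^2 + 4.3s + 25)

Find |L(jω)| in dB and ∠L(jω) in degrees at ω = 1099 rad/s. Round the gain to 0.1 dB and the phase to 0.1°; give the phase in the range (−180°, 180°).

At s = jω = j1099:
zero (s+500): 500 + j1099 → |·| = √(500²+1099²) = √1457801 ≈ 1207.4, ∠ = arctan(1099/500) ≈ 65.54°
quadratic: (j1099)² + 4.3·j1099 + 25 = -1207776 + j4725.7 → |·| ≈ 1.2078e+06, ∠ ≈ 179.78°
|L| = 250 · 1207.4 / 1.2078e+06 ≈ 0.24992
Gain = 20 log₁₀(0.24992) ≈ -12.04 dB
∠L = 65.54° − 179.78° = -114.24°

-12.0 dB, -114.2°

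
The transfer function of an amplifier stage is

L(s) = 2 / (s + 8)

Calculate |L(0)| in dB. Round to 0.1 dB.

L(0) = 2 / 8 = 0.25
20 log₁₀(0.25) ≈ -12.04 dB

-12.0 dB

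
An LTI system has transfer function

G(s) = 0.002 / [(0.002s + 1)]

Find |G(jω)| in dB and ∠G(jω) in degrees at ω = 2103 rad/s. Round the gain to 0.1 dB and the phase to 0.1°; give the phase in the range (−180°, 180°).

-66.7 dB, -76.6°

At ω = 2103 rad/s:
pole (1 + j2103·0.002) = 1 + j4.206 → |·| ≈ 4.3232, ∠ ≈ 76.63°
|G| = 0.002 · 1 / (4.3232) ≈ 0.00046262
Gain = 20 log₁₀(0.00046262) ≈ -66.70 dB
∠G = (0°) − (76.63°) = -76.63°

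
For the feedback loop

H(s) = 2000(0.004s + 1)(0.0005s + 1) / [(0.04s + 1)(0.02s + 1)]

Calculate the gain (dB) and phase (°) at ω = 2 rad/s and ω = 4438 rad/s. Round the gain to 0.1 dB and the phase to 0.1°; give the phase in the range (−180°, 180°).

ω = 2: 66.0 dB, -6.3°; ω = 4438: 14.8 dB, -26.5°

At ω = 2 rad/s:
zero (1 + j2·0.004) = 1 + j0.008 → |·| ≈ 1, ∠ ≈ 0.46°
zero (1 + j2·0.0005) = 1 + j0.001 → |·| ≈ 1, ∠ ≈ 0.06°
pole (1 + j2·0.04) = 1 + j0.08 → |·| ≈ 1.0032, ∠ ≈ 4.57°
pole (1 + j2·0.02) = 1 + j0.04 → |·| ≈ 1.0008, ∠ ≈ 2.29°
|H| = 2000 · 1 · 1 / (1.0032 · 1.0008) ≈ 1992
Gain = 20 log₁₀(1992) ≈ 65.99 dB
∠H = (0.46° + 0.06°) − (4.57° + 2.29°) = -6.34°

At ω = 4438 rad/s:
zero (1 + j4438·0.004) = 1 + j17.752 → |·| ≈ 17.78, ∠ ≈ 86.78°
zero (1 + j4438·0.0005) = 1 + j2.219 → |·| ≈ 2.4339, ∠ ≈ 65.74°
pole (1 + j4438·0.04) = 1 + j177.52 → |·| ≈ 177.52, ∠ ≈ 89.68°
pole (1 + j4438·0.02) = 1 + j88.76 → |·| ≈ 88.766, ∠ ≈ 89.35°
|H| = 2000 · 17.78 · 2.4339 / (177.52 · 88.766) ≈ 5.4925
Gain = 20 log₁₀(5.4925) ≈ 14.80 dB
∠H = (86.78° + 65.74°) − (89.68° + 89.35°) = -26.51°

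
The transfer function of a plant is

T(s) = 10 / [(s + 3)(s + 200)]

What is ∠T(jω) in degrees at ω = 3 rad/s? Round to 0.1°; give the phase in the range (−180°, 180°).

At s = jω = j3:
pole (s+3): 3 + j3 → |·| = √(3²+3²) = √18 ≈ 4.2426, ∠ = arctan(3/3) ≈ 45.00°
pole (s+200): 200 + j3 → |·| = √(200²+3²) = √40009 ≈ 200.02, ∠ = arctan(3/200) ≈ 0.86°
∠T = 0.00° − 45.86° = -45.86°

-45.9°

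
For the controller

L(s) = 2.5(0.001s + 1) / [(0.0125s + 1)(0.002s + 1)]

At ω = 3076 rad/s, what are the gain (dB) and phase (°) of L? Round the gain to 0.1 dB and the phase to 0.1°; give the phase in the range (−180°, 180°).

-29.4 dB, -97.3°

At ω = 3076 rad/s:
zero (1 + j3076·0.001) = 1 + j3.076 → |·| ≈ 3.2345, ∠ ≈ 71.99°
pole (1 + j3076·0.0125) = 1 + j38.45 → |·| ≈ 38.463, ∠ ≈ 88.51°
pole (1 + j3076·0.002) = 1 + j6.152 → |·| ≈ 6.2327, ∠ ≈ 80.77°
|L| = 2.5 · 3.2345 / (38.463 · 6.2327) ≈ 0.033731
Gain = 20 log₁₀(0.033731) ≈ -29.44 dB
∠L = (71.99°) − (88.51° + 80.77°) = -97.29°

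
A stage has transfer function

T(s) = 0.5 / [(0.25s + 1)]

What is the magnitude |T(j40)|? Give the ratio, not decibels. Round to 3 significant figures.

At ω = 40 rad/s:
pole (1 + j40·0.25) = 1 + j10 → |·| ≈ 10.05, ∠ ≈ 84.29°
|T| = 0.5 · 1 / (10.05) ≈ 0.049751

0.0498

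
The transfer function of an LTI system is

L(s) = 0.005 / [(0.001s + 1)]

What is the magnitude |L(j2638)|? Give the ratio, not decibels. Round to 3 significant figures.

At ω = 2638 rad/s:
pole (1 + j2638·0.001) = 1 + j2.638 → |·| ≈ 2.8212, ∠ ≈ 69.24°
|L| = 0.005 · 1 / (2.8212) ≈ 0.0017723

0.00177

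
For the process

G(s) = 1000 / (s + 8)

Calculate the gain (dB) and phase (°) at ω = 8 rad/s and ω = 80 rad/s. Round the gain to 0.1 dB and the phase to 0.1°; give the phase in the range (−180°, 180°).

Substitute s = j8:
Numerator: 1000 = 1000 + j0
Denominator: (j8) + 8 = 8 + j8
|N| = √(1000² + 0²) ≈ 1000, ∠N ≈ 0.00°
|D| = √(8² + 8²) ≈ 11.314, ∠D ≈ 45.00°
|G| = 1000 / 11.314 ≈ 88.386
Gain = 20 log₁₀(88.386) ≈ 38.93 dB
∠G = 0.00° − 45.00° = -45.00°

Substitute s = j80:
Numerator: 1000 = 1000 + j0
Denominator: (j80) + 8 = 8 + j80
|N| = √(1000² + 0²) ≈ 1000, ∠N ≈ 0.00°
|D| = √(8² + 80²) ≈ 80.399, ∠D ≈ 84.29°
|G| = 1000 / 80.399 ≈ 12.438
Gain = 20 log₁₀(12.438) ≈ 21.90 dB
∠G = 0.00° − 84.29° = -84.29°

ω = 8: 38.9 dB, -45.0°; ω = 80: 21.9 dB, -84.3°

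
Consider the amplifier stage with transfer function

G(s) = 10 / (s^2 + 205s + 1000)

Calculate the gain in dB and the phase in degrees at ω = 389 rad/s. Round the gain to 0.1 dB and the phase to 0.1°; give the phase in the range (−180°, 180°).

-84.6 dB, -152.1°

Substitute s = j389:
Numerator: 10 = 10 + j0
Denominator: (j389)^2 + 205(j389) + 1000 = -150321 + j79745
|N| = √(10² + 0²) ≈ 10, ∠N ≈ 0.00°
|D| = √(150321² + 79745²) ≈ 1.7016e+05, ∠D ≈ 152.05°
|G| = 10 / 1.7016e+05 ≈ 5.8768e-05
Gain = 20 log₁₀(5.8768e-05) ≈ -84.62 dB
∠G = 0.00° − 152.05° = -152.05°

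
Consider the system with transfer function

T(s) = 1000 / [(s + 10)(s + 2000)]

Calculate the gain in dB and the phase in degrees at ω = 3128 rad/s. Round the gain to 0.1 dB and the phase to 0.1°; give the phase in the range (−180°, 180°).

-81.3 dB, -147.2°

At s = jω = j3128:
pole (s+10): 10 + j3128 → |·| = √(10²+3128²) = √9784484 ≈ 3128, ∠ = arctan(3128/10) ≈ 89.82°
pole (s+2000): 2000 + j3128 → |·| = √(2000²+3128²) = √13784384 ≈ 3712.7, ∠ = arctan(3128/2000) ≈ 57.41°
|T| = 1000 / 1.1613e+07 ≈ 8.611e-05
Gain = 20 log₁₀(8.611e-05) ≈ -81.30 dB
∠T = 0.00° − 147.23° = -147.23°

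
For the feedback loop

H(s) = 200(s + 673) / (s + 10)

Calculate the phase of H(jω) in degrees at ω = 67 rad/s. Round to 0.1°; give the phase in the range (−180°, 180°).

At s = jω = j67:
zero (s+673): 673 + j67 → |·| = √(673²+67²) = √457418 ≈ 676.33, ∠ = arctan(67/673) ≈ 5.69°
pole (s+10): 10 + j67 → |·| = √(10²+67²) = √4589 ≈ 67.742, ∠ = arctan(67/10) ≈ 81.51°
∠H = 5.69° − 81.51° = -75.82°

-75.8°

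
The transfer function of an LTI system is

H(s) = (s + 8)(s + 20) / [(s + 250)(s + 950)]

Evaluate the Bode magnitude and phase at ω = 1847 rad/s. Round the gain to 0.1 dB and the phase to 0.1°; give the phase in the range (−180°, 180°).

-1.1 dB, 34.1°

At s = jω = j1847:
zero (s+8): 8 + j1847 → |·| = √(8²+1847²) = √3411473 ≈ 1847, ∠ = arctan(1847/8) ≈ 89.75°
zero (s+20): 20 + j1847 → |·| = √(20²+1847²) = √3411809 ≈ 1847.1, ∠ = arctan(1847/20) ≈ 89.38°
pole (s+250): 250 + j1847 → |·| = √(250²+1847²) = √3473909 ≈ 1863.8, ∠ = arctan(1847/250) ≈ 82.29°
pole (s+950): 950 + j1847 → |·| = √(950²+1847²) = √4313909 ≈ 2077, ∠ = arctan(1847/950) ≈ 62.78°
|H| = 1 · 3.4116e+06 / 3.8711e+06 ≈ 0.8813
Gain = 20 log₁₀(0.8813) ≈ -1.10 dB
∠H = 179.13° − 145.07° = 34.06°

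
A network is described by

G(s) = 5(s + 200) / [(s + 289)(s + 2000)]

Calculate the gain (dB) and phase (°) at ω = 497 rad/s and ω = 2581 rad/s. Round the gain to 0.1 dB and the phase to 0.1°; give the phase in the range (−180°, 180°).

ω = 497: -52.9 dB, -5.7°; ω = 2581: -56.3 dB, -50.3°

At s = jω = j497:
zero (s+200): 200 + j497 → |·| = √(200²+497²) = √287009 ≈ 535.73, ∠ = arctan(497/200) ≈ 68.08°
pole (s+289): 289 + j497 → |·| = √(289²+497²) = √330530 ≈ 574.92, ∠ = arctan(497/289) ≈ 59.82°
pole (s+2000): 2000 + j497 → |·| = √(2000²+497²) = √4247009 ≈ 2060.8, ∠ = arctan(497/2000) ≈ 13.96°
|G| = 5 · 535.73 / 1.1848e+06 ≈ 0.0022608
Gain = 20 log₁₀(0.0022608) ≈ -52.91 dB
∠G = 68.08° − 73.78° = -5.70°

At s = jω = j2581:
zero (s+200): 200 + j2581 → |·| = √(200²+2581²) = √6701561 ≈ 2588.7, ∠ = arctan(2581/200) ≈ 85.57°
pole (s+289): 289 + j2581 → |·| = √(289²+2581²) = √6745082 ≈ 2597.1, ∠ = arctan(2581/289) ≈ 83.61°
pole (s+2000): 2000 + j2581 → |·| = √(2000²+2581²) = √10661561 ≈ 3265.2, ∠ = arctan(2581/2000) ≈ 52.23°
|G| = 5 · 2588.7 / 8.4801e+06 ≈ 0.0015263
Gain = 20 log₁₀(0.0015263) ≈ -56.33 dB
∠G = 85.57° − 135.84° = -50.27°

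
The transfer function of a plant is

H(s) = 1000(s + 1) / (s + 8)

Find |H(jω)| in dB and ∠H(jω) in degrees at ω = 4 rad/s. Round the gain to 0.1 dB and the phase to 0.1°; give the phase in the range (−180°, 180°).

At s = jω = j4:
zero (s+1): 1 + j4 → |·| = √(1²+4²) = √17 ≈ 4.1231, ∠ = arctan(4/1) ≈ 75.96°
pole (s+8): 8 + j4 → |·| = √(8²+4²) = √80 ≈ 8.9443, ∠ = arctan(4/8) ≈ 26.57°
|H| = 1000 · 4.1231 / 8.9443 ≈ 460.98
Gain = 20 log₁₀(460.98) ≈ 53.27 dB
∠H = 75.96° − 26.57° = 49.39°

53.3 dB, 49.4°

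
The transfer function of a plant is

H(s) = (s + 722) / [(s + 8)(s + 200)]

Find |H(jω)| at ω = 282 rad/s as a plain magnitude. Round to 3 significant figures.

0.00795

At s = jω = j282:
zero (s+722): 722 + j282 → |·| = √(722²+282²) = √600808 ≈ 775.12, ∠ = arctan(282/722) ≈ 21.33°
pole (s+8): 8 + j282 → |·| = √(8²+282²) = √79588 ≈ 282.11, ∠ = arctan(282/8) ≈ 88.38°
pole (s+200): 200 + j282 → |·| = √(200²+282²) = √119524 ≈ 345.72, ∠ = arctan(282/200) ≈ 54.65°
|H| = 1 · 775.12 / 97531 ≈ 0.0079474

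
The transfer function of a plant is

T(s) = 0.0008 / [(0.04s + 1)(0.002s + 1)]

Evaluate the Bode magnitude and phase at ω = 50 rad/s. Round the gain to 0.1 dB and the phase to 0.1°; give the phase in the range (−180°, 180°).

-69.0 dB, -69.1°

At ω = 50 rad/s:
pole (1 + j50·0.04) = 1 + j2 → |·| ≈ 2.2361, ∠ ≈ 63.43°
pole (1 + j50·0.002) = 1 + j0.1 → |·| ≈ 1.005, ∠ ≈ 5.71°
|T| = 0.0008 · 1 / (2.2361 · 1.005) ≈ 0.00035599
Gain = 20 log₁₀(0.00035599) ≈ -68.97 dB
∠T = (0°) − (63.43° + 5.71°) = -69.14°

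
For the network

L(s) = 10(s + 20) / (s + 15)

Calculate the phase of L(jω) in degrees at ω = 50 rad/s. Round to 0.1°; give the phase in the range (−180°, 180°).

-5.1°

At s = jω = j50:
zero (s+20): 20 + j50 → |·| = √(20²+50²) = √2900 ≈ 53.852, ∠ = arctan(50/20) ≈ 68.20°
pole (s+15): 15 + j50 → |·| = √(15²+50²) = √2725 ≈ 52.202, ∠ = arctan(50/15) ≈ 73.30°
∠L = 68.20° − 73.30° = -5.10°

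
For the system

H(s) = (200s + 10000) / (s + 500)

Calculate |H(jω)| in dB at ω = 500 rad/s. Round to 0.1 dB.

43.1 dB

Substitute s = j500:
Numerator: 200(j500) + 10000 = 10000 + j100000
Denominator: (j500) + 500 = 500 + j500
|N| = √(10000² + 100000²) ≈ 1.005e+05, ∠N ≈ 84.29°
|D| = √(500² + 500²) ≈ 707.11, ∠D ≈ 45.00°
|H| = 1.005e+05 / 707.11 ≈ 142.13
Gain = 20 log₁₀(142.13) ≈ 43.05 dB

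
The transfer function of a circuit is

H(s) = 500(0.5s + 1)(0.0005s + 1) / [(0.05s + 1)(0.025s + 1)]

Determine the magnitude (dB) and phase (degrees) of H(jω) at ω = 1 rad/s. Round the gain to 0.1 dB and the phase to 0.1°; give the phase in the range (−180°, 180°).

54.9 dB, 22.3°

At ω = 1 rad/s:
zero (1 + j1·0.5) = 1 + j0.5 → |·| ≈ 1.118, ∠ ≈ 26.57°
zero (1 + j1·0.0005) = 1 + j0.0005 → |·| ≈ 1, ∠ ≈ 0.03°
pole (1 + j1·0.05) = 1 + j0.05 → |·| ≈ 1.0012, ∠ ≈ 2.86°
pole (1 + j1·0.025) = 1 + j0.025 → |·| ≈ 1.0003, ∠ ≈ 1.43°
|H| = 500 · 1.118 · 1 / (1.0012 · 1.0003) ≈ 558.16
Gain = 20 log₁₀(558.16) ≈ 54.94 dB
∠H = (26.57° + 0.03°) − (2.86° + 1.43°) = 22.31°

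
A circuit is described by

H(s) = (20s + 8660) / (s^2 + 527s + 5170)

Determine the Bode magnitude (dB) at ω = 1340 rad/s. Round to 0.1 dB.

-36.7 dB

Substitute s = j1340:
Numerator: 20(j1340) + 8660 = 8660 + j26800
Denominator: (j1340)^2 + 527(j1340) + 5170 = -1790430 + j706180
|N| = √(8660² + 26800²) ≈ 28164, ∠N ≈ 72.09°
|D| = √(1790430² + 706180²) ≈ 1.9247e+06, ∠D ≈ 158.47°
|H| = 28164 / 1.9247e+06 ≈ 0.014633
Gain = 20 log₁₀(0.014633) ≈ -36.69 dB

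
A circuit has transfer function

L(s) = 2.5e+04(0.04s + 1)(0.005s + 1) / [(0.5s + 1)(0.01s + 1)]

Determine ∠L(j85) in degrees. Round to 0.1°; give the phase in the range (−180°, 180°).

-32.4°

At ω = 85 rad/s:
zero (1 + j85·0.04) = 1 + j3.4 → |·| ≈ 3.544, ∠ ≈ 73.61°
zero (1 + j85·0.005) = 1 + j0.425 → |·| ≈ 1.0866, ∠ ≈ 23.03°
pole (1 + j85·0.5) = 1 + j42.5 → |·| ≈ 42.512, ∠ ≈ 88.65°
pole (1 + j85·0.01) = 1 + j0.85 → |·| ≈ 1.3124, ∠ ≈ 40.36°
∠L = (73.61° + 23.03°) − (88.65° + 40.36°) = -32.37°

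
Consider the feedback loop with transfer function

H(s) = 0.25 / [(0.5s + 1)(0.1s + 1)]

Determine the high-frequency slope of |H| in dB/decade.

-40 dB/decade

Each pole contributes −20 dB/decade at high frequency; each zero contributes +20 dB/decade.
Net: 0 zero(s) − 2 pole(s) → -40 dB/decade.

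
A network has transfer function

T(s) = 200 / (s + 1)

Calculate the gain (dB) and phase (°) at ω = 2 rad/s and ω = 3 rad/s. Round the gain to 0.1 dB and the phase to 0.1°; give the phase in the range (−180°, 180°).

At s = jω = j2:
pole (s+1): 1 + j2 → |·| = √(1²+2²) = √5 ≈ 2.2361, ∠ = arctan(2/1) ≈ 63.43°
|T| = 200 / 2.2361 ≈ 89.441
Gain = 20 log₁₀(89.441) ≈ 39.03 dB
∠T = 0.00° − 63.43° = -63.43°

At s = jω = j3:
pole (s+1): 1 + j3 → |·| = √(1²+3²) = √10 ≈ 3.1623, ∠ = arctan(3/1) ≈ 71.57°
|T| = 200 / 3.1623 ≈ 63.245
Gain = 20 log₁₀(63.245) ≈ 36.02 dB
∠T = 0.00° − 71.57° = -71.57°

ω = 2: 39.0 dB, -63.4°; ω = 3: 36.0 dB, -71.6°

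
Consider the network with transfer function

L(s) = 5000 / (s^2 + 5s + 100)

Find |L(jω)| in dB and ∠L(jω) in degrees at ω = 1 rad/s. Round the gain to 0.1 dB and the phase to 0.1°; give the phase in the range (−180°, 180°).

At s = jω = j1:
quadratic: (j1)² + 5·j1 + 100 = 99 + j5 → |·| ≈ 99.126, ∠ ≈ 2.89°
|L| = 5000 / 99.126 ≈ 50.441
Gain = 20 log₁₀(50.441) ≈ 34.06 dB
∠L = 0.00° − 2.89° = -2.89°

34.1 dB, -2.9°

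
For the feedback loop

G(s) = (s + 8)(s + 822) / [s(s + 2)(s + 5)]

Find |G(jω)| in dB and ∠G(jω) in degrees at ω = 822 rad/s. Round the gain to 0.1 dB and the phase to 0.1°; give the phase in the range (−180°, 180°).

-55.3 dB, -135.1°

At s = jω = j822:
zero (s+8): 8 + j822 → |·| = √(8²+822²) = √675748 ≈ 822.04, ∠ = arctan(822/8) ≈ 89.44°
zero (s+822): 822 + j822 → |·| = √(822²+822²) = √1351368 ≈ 1162.5, ∠ = arctan(822/822) ≈ 45.00°
pole (s+2): 2 + j822 → |·| = √(2²+822²) = √675688 ≈ 822, ∠ = arctan(822/2) ≈ 89.86°
pole (s+5): 5 + j822 → |·| = √(5²+822²) = √675709 ≈ 822.02, ∠ = arctan(822/5) ≈ 89.65°
pole at origin: |s| = 822, ∠ = 90.00° (in denominator)
|G| = 1 · 9.5562e+05 / 5.5543e+08 ≈ 0.0017205
Gain = 20 log₁₀(0.0017205) ≈ -55.29 dB
∠G = 134.44° − 269.51° = -135.07°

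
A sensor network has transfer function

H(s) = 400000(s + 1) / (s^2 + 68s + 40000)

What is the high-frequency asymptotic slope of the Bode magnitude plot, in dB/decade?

Each pole contributes −20 dB/decade at high frequency; each zero contributes +20 dB/decade.
Net: 1 zero(s) − 2 pole(s) → -20 dB/decade.

-20 dB/decade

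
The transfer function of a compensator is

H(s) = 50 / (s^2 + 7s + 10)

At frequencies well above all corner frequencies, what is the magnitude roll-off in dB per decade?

-40 dB/decade

Each pole contributes −20 dB/decade at high frequency; each zero contributes +20 dB/decade.
Net: 0 zero(s) − 2 pole(s) → -40 dB/decade.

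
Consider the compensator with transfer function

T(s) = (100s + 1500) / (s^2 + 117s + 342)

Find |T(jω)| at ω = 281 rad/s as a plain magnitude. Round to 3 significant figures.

0.330

Substitute s = j281:
Numerator: 100(j281) + 1500 = 1500 + j28100
Denominator: (j281)^2 + 117(j281) + 342 = -78619 + j32877
|N| = √(1500² + 28100²) ≈ 28140, ∠N ≈ 86.94°
|D| = √(78619² + 32877²) ≈ 85216, ∠D ≈ 157.31°
|T| = 28140 / 85216 ≈ 0.33022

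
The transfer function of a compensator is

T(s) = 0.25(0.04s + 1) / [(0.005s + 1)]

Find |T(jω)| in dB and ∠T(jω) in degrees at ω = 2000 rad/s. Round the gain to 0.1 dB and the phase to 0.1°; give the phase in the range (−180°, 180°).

At ω = 2000 rad/s:
zero (1 + j2000·0.04) = 1 + j80 → |·| ≈ 80.006, ∠ ≈ 89.28°
pole (1 + j2000·0.005) = 1 + j10 → |·| ≈ 10.05, ∠ ≈ 84.29°
|T| = 0.25 · 80.006 / (10.05) ≈ 1.9902
Gain = 20 log₁₀(1.9902) ≈ 5.98 dB
∠T = (89.28°) − (84.29°) = 4.99°

6.0 dB, 5.0°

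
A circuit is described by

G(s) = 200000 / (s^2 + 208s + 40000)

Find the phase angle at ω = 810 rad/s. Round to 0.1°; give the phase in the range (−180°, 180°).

At s = jω = j810:
quadratic: (j810)² + 208·j810 + 40000 = -616100 + j168480 → |·| ≈ 6.3872e+05, ∠ ≈ 164.71°
∠G = 0.00° − 164.71° = -164.71°

-164.7°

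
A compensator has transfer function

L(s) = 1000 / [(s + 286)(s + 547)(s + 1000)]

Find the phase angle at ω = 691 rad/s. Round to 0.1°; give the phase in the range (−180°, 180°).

At s = jω = j691:
pole (s+286): 286 + j691 → |·| = √(286²+691²) = √559277 ≈ 747.85, ∠ = arctan(691/286) ≈ 67.52°
pole (s+547): 547 + j691 → |·| = √(547²+691²) = √776690 ≈ 881.3, ∠ = arctan(691/547) ≈ 51.63°
pole (s+1000): 1000 + j691 → |·| = √(1000²+691²) = √1477481 ≈ 1215.5, ∠ = arctan(691/1000) ≈ 34.64°
∠L = 0.00° − 153.79° = -153.79°

-153.8°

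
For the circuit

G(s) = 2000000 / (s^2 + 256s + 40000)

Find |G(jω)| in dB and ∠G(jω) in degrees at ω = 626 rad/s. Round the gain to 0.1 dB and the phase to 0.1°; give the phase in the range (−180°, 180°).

14.3 dB, -155.5°

At s = jω = j626:
quadratic: (j626)² + 256·j626 + 40000 = -351876 + j160256 → |·| ≈ 3.8665e+05, ∠ ≈ 155.51°
|G| = 2000000 / 3.8665e+05 ≈ 5.1726
Gain = 20 log₁₀(5.1726) ≈ 14.27 dB
∠G = 0.00° − 155.51° = -155.51°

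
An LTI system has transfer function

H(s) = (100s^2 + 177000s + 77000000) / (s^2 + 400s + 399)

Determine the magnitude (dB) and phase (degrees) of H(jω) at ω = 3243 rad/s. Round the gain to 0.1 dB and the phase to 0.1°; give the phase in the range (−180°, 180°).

Substitute s = j3243:
Numerator: 100(j3243)^2 + 177000(j3243) + 77000000 = -974704900 + j574011000
Denominator: (j3243)^2 + 400(j3243) + 399 = -10516650 + j1297200
|N| = √(974704900² + 574011000²) ≈ 1.1312e+09, ∠N ≈ 149.51°
|D| = √(10516650² + 1297200²) ≈ 1.0596e+07, ∠D ≈ 172.97°
|H| = 1.1312e+09 / 1.0596e+07 ≈ 106.76
Gain = 20 log₁₀(106.76) ≈ 40.57 dB
∠H = 149.51° − 172.97° = -23.46°

40.6 dB, -23.5°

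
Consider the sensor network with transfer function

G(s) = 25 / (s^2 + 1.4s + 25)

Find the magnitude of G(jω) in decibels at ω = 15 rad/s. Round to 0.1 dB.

At s = jω = j15:
quadratic: (j15)² + 1.4·j15 + 25 = -200 + j21 → |·| ≈ 201.1, ∠ ≈ 174.01°
|G| = 25 / 201.1 ≈ 0.12432
Gain = 20 log₁₀(0.12432) ≈ -18.11 dB

-18.1 dB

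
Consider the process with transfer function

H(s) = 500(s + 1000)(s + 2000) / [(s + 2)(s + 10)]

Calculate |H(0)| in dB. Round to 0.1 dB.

154.0 dB

H(0) = 500·1000·2000 / (2·10) = 5e+07
20 log₁₀(5e+07) ≈ 153.98 dB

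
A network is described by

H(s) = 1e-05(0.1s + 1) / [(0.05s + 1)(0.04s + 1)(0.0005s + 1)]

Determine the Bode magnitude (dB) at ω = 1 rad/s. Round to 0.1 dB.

At ω = 1 rad/s:
zero (1 + j1·0.1) = 1 + j0.1 → |·| ≈ 1.005, ∠ ≈ 5.71°
pole (1 + j1·0.05) = 1 + j0.05 → |·| ≈ 1.0012, ∠ ≈ 2.86°
pole (1 + j1·0.04) = 1 + j0.04 → |·| ≈ 1.0008, ∠ ≈ 2.29°
pole (1 + j1·0.0005) = 1 + j0.0005 → |·| ≈ 1, ∠ ≈ 0.03°
|H| = 1e-05 · 1.005 / (1.0012 · 1.0008 · 1) ≈ 1.003e-05
Gain = 20 log₁₀(1.003e-05) ≈ -99.97 dB

-100.0 dB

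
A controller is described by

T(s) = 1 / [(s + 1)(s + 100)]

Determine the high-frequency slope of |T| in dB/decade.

Each pole contributes −20 dB/decade at high frequency; each zero contributes +20 dB/decade.
Net: 0 zero(s) − 2 pole(s) → -40 dB/decade.

-40 dB/decade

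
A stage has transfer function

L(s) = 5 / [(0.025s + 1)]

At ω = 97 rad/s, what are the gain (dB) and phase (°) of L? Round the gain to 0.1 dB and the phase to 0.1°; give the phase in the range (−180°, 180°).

At ω = 97 rad/s:
pole (1 + j97·0.025) = 1 + j2.425 → |·| ≈ 2.6231, ∠ ≈ 67.59°
|L| = 5 · 1 / (2.6231) ≈ 1.9061
Gain = 20 log₁₀(1.9061) ≈ 5.60 dB
∠L = (0°) − (67.59°) = -67.59°

5.6 dB, -67.6°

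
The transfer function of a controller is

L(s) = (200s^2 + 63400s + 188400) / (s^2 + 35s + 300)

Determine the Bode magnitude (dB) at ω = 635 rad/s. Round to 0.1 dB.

47.0 dB

Substitute s = j635:
Numerator: 200(j635)^2 + 63400(j635) + 188400 = -80456600 + j40259000
Denominator: (j635)^2 + 35(j635) + 300 = -402925 + j22225
|N| = √(80456600² + 40259000²) ≈ 8.9967e+07, ∠N ≈ 153.42°
|D| = √(402925² + 22225²) ≈ 4.0354e+05, ∠D ≈ 176.84°
|L| = 8.9967e+07 / 4.0354e+05 ≈ 222.94
Gain = 20 log₁₀(222.94) ≈ 46.96 dB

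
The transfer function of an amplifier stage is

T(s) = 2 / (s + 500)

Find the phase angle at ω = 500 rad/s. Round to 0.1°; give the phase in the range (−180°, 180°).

Substitute s = j500:
Numerator: 2 = 2 + j0
Denominator: (j500) + 500 = 500 + j500
|N| = √(2² + 0²) ≈ 2, ∠N ≈ 0.00°
|D| = √(500² + 500²) ≈ 707.11, ∠D ≈ 45.00°
∠T = 0.00° − 45.00° = -45.00°

-45.0°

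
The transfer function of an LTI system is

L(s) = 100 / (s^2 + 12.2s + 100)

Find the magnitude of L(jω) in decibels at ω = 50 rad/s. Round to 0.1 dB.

-27.9 dB

At s = jω = j50:
quadratic: (j50)² + 12.2·j50 + 100 = -2400 + j610 → |·| ≈ 2476.3, ∠ ≈ 165.74°
|L| = 100 / 2476.3 ≈ 0.040383
Gain = 20 log₁₀(0.040383) ≈ -27.88 dB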